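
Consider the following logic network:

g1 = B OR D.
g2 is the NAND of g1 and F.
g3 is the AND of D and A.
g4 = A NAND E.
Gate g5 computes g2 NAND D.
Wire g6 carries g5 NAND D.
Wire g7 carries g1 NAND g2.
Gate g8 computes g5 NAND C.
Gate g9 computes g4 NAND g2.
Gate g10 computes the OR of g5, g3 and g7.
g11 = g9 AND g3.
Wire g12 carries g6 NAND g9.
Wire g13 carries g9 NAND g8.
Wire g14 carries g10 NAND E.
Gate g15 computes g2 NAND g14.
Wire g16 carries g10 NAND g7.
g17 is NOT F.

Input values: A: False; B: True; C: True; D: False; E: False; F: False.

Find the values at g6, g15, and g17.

g6 = True  g15 = False  g17 = True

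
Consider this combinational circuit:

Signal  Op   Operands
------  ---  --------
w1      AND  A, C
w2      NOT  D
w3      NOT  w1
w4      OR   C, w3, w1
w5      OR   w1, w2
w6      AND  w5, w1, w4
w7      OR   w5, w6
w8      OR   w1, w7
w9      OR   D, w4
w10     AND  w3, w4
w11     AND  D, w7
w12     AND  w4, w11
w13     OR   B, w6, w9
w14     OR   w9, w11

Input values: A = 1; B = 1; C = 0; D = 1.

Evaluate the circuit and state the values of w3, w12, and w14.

w3 = 1, w12 = 0, w14 = 1

w1 = A AND C = 1 AND 0 = 0
w2 = NOT D = NOT 1 = 0
w3 = NOT w1 = NOT 0 = 1
w4 = C OR w3 OR w1 = 0 OR 1 OR 0 = 1
w5 = w1 OR w2 = 0 OR 0 = 0
w6 = w5 AND w1 AND w4 = 0 AND 0 AND 1 = 0
w7 = w5 OR w6 = 0 OR 0 = 0
w9 = D OR w4 = 1 OR 1 = 1
w11 = D AND w7 = 1 AND 0 = 0
w12 = w4 AND w11 = 1 AND 0 = 0
w14 = w9 OR w11 = 1 OR 0 = 1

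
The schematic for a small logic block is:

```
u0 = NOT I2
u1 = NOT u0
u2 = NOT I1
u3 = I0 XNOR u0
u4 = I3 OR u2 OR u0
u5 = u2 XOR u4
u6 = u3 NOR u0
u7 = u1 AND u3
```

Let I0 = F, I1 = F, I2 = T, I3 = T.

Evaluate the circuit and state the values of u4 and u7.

u0 = NOT I2 = NOT T = F
u1 = NOT u0 = NOT F = T
u2 = NOT I1 = NOT F = T
u3 = I0 XNOR u0 = F XNOR F = T
u4 = I3 OR u2 OR u0 = T OR T OR F = T
u7 = u1 AND u3 = T AND T = T

u4 = T, u7 = T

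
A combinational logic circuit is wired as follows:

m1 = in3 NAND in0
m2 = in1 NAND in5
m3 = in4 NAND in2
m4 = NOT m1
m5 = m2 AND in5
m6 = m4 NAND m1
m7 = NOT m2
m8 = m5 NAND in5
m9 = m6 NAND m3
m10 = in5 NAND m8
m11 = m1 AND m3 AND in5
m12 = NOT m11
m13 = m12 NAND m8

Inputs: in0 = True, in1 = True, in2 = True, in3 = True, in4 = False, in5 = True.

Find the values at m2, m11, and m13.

m1 = in3 NAND in0 = True NAND True = False
m2 = in1 NAND in5 = True NAND True = False
m3 = in4 NAND in2 = False NAND True = True
m5 = m2 AND in5 = False AND True = False
m8 = m5 NAND in5 = False NAND True = True
m11 = m1 AND m3 AND in5 = False AND True AND True = False
m12 = NOT m11 = NOT False = True
m13 = m12 NAND m8 = True NAND True = False

m2 = False  m11 = False  m13 = False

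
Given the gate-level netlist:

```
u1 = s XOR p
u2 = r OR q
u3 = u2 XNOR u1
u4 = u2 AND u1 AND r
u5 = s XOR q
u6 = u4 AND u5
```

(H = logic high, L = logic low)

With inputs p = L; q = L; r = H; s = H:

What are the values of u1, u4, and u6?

u1 = s XOR p = H XOR L = H
u2 = r OR q = H OR L = H
u4 = u2 AND u1 AND r = H AND H AND H = H
u5 = s XOR q = H XOR L = H
u6 = u4 AND u5 = H AND H = H

u1 = H, u4 = H, u6 = H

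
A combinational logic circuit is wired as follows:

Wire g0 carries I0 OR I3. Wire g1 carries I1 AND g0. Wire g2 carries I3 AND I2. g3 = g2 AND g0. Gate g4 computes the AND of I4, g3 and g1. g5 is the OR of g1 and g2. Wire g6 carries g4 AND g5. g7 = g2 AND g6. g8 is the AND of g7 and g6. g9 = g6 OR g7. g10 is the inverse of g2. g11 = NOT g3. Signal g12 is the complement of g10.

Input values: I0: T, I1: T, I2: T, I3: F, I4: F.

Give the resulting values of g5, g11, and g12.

g5 = T; g11 = T; g12 = F

g0 = I0 OR I3 = T OR F = T
g1 = I1 AND g0 = T AND T = T
g2 = I3 AND I2 = F AND T = F
g3 = g2 AND g0 = F AND T = F
g5 = g1 OR g2 = T OR F = T
g10 = NOT g2 = NOT F = T
g11 = NOT g3 = NOT F = T
g12 = NOT g10 = NOT T = F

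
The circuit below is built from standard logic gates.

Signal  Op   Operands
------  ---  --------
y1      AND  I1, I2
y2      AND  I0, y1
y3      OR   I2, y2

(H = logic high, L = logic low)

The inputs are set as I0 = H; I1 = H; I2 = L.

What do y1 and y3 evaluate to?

y1 = L; y3 = L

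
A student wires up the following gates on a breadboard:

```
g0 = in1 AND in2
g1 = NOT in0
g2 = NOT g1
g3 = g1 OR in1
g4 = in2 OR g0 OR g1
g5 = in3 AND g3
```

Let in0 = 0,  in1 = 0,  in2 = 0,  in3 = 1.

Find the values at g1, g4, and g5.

g1 = 1; g4 = 1; g5 = 1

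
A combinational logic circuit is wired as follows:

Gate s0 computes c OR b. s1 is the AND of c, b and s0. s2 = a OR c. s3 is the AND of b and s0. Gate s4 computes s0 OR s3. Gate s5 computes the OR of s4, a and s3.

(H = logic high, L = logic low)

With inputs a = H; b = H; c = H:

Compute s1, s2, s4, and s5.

s1 = H, s2 = H, s4 = H, s5 = H

s0 = c OR b = H OR H = H
s1 = c AND b AND s0 = H AND H AND H = H
s2 = a OR c = H OR H = H
s3 = b AND s0 = H AND H = H
s4 = s0 OR s3 = H OR H = H
s5 = s4 OR a OR s3 = H OR H OR H = H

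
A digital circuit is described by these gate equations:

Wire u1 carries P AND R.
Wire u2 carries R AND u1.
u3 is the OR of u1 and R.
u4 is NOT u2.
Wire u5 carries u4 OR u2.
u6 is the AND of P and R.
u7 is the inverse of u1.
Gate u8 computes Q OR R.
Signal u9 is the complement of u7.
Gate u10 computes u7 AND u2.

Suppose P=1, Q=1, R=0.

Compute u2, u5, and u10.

u1 = P AND R = 1 AND 0 = 0
u2 = R AND u1 = 0 AND 0 = 0
u4 = NOT u2 = NOT 0 = 1
u5 = u4 OR u2 = 1 OR 0 = 1
u7 = NOT u1 = NOT 0 = 1
u10 = u7 AND u2 = 1 AND 0 = 0

u2 = 0  u5 = 1  u10 = 0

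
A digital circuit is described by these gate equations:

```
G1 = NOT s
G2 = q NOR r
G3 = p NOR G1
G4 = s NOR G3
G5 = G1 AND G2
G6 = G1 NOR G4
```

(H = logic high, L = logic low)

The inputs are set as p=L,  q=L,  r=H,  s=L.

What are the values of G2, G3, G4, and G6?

G1 = NOT s = NOT L = H
G2 = q NOR r = L NOR H = L
G3 = p NOR G1 = L NOR H = L
G4 = s NOR G3 = L NOR L = H
G6 = G1 NOR G4 = H NOR H = L

G2 = L, G3 = L, G4 = H, G6 = L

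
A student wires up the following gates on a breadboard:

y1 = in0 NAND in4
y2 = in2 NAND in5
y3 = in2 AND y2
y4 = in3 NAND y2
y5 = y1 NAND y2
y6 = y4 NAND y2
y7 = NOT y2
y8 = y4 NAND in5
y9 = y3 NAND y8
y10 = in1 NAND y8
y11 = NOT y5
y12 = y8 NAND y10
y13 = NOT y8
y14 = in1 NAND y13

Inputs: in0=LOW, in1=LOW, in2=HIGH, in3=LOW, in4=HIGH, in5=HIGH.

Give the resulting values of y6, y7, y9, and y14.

y2 = in2 NAND in5 = HIGH NAND HIGH = LOW
y3 = in2 AND y2 = HIGH AND LOW = LOW
y4 = in3 NAND y2 = LOW NAND LOW = HIGH
y6 = y4 NAND y2 = HIGH NAND LOW = HIGH
y7 = NOT y2 = NOT LOW = HIGH
y8 = y4 NAND in5 = HIGH NAND HIGH = LOW
y9 = y3 NAND y8 = LOW NAND LOW = HIGH
y13 = NOT y8 = NOT LOW = HIGH
y14 = in1 NAND y13 = LOW NAND HIGH = HIGH

y6 = HIGH; y7 = HIGH; y9 = HIGH; y14 = HIGH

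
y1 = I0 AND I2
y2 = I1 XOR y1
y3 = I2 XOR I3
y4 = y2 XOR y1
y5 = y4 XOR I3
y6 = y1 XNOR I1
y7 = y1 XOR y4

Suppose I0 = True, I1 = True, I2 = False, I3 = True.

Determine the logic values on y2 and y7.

y2 = True; y7 = True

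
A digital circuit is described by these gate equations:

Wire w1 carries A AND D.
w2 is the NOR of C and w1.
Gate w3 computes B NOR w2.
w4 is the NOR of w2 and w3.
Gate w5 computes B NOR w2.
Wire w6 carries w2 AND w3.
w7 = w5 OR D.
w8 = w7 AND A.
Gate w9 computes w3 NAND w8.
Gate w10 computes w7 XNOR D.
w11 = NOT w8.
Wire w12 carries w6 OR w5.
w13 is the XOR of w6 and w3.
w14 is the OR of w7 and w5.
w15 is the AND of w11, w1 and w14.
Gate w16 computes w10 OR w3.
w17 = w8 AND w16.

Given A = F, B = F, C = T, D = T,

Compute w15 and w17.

w15 = F, w17 = F

w1 = A AND D = F AND T = F
w2 = C NOR w1 = T NOR F = F
w3 = B NOR w2 = F NOR F = T
w5 = B NOR w2 = F NOR F = T
w7 = w5 OR D = T OR T = T
w8 = w7 AND A = T AND F = F
w10 = w7 XNOR D = T XNOR T = T
w11 = NOT w8 = NOT F = T
w14 = w7 OR w5 = T OR T = T
w15 = w11 AND w1 AND w14 = T AND F AND T = F
w16 = w10 OR w3 = T OR T = T
w17 = w8 AND w16 = F AND T = F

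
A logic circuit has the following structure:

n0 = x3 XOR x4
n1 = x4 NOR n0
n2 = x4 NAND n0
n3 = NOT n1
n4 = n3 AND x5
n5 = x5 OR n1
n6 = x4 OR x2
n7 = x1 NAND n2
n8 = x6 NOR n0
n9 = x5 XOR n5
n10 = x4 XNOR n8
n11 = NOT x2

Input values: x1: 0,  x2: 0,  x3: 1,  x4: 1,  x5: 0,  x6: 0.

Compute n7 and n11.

n7 = 1; n11 = 1

n0 = x3 XOR x4 = 1 XOR 1 = 0
n2 = x4 NAND n0 = 1 NAND 0 = 1
n7 = x1 NAND n2 = 0 NAND 1 = 1
n11 = NOT x2 = NOT 0 = 1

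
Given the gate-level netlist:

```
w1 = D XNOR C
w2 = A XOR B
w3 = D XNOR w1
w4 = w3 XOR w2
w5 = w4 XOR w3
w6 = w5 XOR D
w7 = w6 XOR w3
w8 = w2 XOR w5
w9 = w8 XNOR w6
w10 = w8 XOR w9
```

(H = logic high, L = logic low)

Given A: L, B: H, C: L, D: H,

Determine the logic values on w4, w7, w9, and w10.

w1 = D XNOR C = H XNOR L = L
w2 = A XOR B = L XOR H = H
w3 = D XNOR w1 = H XNOR L = L
w4 = w3 XOR w2 = L XOR H = H
w5 = w4 XOR w3 = H XOR L = H
w6 = w5 XOR D = H XOR H = L
w7 = w6 XOR w3 = L XOR L = L
w8 = w2 XOR w5 = H XOR H = L
w9 = w8 XNOR w6 = L XNOR L = H
w10 = w8 XOR w9 = L XOR H = H

w4 = H, w7 = L, w9 = H, w10 = H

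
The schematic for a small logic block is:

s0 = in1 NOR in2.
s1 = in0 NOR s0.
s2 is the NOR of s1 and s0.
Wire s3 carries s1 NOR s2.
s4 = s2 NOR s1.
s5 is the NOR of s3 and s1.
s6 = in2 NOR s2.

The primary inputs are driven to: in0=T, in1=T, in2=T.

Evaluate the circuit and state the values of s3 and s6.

s3 = F; s6 = F

s0 = in1 NOR in2 = T NOR T = F
s1 = in0 NOR s0 = T NOR F = F
s2 = s1 NOR s0 = F NOR F = T
s3 = s1 NOR s2 = F NOR T = F
s6 = in2 NOR s2 = T NOR T = F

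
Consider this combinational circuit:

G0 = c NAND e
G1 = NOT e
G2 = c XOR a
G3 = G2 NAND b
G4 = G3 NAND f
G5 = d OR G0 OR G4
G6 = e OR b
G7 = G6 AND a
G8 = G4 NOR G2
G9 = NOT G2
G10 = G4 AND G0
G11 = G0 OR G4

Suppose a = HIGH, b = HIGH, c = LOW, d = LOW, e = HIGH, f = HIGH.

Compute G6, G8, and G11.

G0 = c NAND e = LOW NAND HIGH = HIGH
G2 = c XOR a = LOW XOR HIGH = HIGH
G3 = G2 NAND b = HIGH NAND HIGH = LOW
G4 = G3 NAND f = LOW NAND HIGH = HIGH
G6 = e OR b = HIGH OR HIGH = HIGH
G8 = G4 NOR G2 = HIGH NOR HIGH = LOW
G11 = G0 OR G4 = HIGH OR HIGH = HIGH

G6 = HIGH, G8 = LOW, G11 = HIGH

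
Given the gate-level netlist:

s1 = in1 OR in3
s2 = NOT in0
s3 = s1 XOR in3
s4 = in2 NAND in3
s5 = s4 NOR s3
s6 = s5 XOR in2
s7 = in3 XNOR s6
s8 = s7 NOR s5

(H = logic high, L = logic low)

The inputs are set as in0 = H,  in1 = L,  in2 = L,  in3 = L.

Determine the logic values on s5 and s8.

s1 = in1 OR in3 = L OR L = L
s3 = s1 XOR in3 = L XOR L = L
s4 = in2 NAND in3 = L NAND L = H
s5 = s4 NOR s3 = H NOR L = L
s6 = s5 XOR in2 = L XOR L = L
s7 = in3 XNOR s6 = L XNOR L = H
s8 = s7 NOR s5 = H NOR L = L

s5 = L, s8 = L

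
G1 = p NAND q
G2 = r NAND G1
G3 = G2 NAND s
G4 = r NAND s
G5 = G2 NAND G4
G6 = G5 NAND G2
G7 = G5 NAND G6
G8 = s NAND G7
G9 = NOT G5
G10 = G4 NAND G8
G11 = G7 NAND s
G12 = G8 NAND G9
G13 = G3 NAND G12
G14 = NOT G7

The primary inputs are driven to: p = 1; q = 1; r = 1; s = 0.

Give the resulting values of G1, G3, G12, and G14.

G1 = 0, G3 = 1, G12 = 0, G14 = 0

G1 = p NAND q = 1 NAND 1 = 0
G2 = r NAND G1 = 1 NAND 0 = 1
G3 = G2 NAND s = 1 NAND 0 = 1
G4 = r NAND s = 1 NAND 0 = 1
G5 = G2 NAND G4 = 1 NAND 1 = 0
G6 = G5 NAND G2 = 0 NAND 1 = 1
G7 = G5 NAND G6 = 0 NAND 1 = 1
G8 = s NAND G7 = 0 NAND 1 = 1
G9 = NOT G5 = NOT 0 = 1
G12 = G8 NAND G9 = 1 NAND 1 = 0
G14 = NOT G7 = NOT 1 = 0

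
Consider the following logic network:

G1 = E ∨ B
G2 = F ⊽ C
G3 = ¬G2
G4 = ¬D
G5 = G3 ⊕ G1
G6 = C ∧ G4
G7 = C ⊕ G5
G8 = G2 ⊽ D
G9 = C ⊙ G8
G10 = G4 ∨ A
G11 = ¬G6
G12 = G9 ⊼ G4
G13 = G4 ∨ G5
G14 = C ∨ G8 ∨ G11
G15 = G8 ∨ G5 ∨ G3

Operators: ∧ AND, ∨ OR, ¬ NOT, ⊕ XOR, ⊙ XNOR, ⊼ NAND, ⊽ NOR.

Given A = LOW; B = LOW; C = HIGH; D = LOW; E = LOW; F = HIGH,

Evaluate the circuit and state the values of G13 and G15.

G1 = E OR B = LOW OR LOW = LOW
G2 = F NOR C = HIGH NOR HIGH = LOW
G3 = NOT G2 = NOT LOW = HIGH
G4 = NOT D = NOT LOW = HIGH
G5 = G3 XOR G1 = HIGH XOR LOW = HIGH
G8 = G2 NOR D = LOW NOR LOW = HIGH
G13 = G4 OR G5 = HIGH OR HIGH = HIGH
G15 = G8 OR G5 OR G3 = HIGH OR HIGH OR HIGH = HIGH

G13 = HIGH  G15 = HIGH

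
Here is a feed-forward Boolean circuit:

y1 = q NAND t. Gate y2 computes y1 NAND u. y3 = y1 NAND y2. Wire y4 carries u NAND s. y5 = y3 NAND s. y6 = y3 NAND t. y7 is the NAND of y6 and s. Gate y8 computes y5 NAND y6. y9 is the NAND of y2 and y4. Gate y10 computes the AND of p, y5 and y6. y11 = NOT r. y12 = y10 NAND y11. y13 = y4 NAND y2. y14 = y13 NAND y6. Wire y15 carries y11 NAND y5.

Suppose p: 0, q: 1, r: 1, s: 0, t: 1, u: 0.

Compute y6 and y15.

y6 = 0  y15 = 1

y1 = q NAND t = 1 NAND 1 = 0
y2 = y1 NAND u = 0 NAND 0 = 1
y3 = y1 NAND y2 = 0 NAND 1 = 1
y5 = y3 NAND s = 1 NAND 0 = 1
y6 = y3 NAND t = 1 NAND 1 = 0
y11 = NOT r = NOT 1 = 0
y15 = y11 NAND y5 = 0 NAND 1 = 1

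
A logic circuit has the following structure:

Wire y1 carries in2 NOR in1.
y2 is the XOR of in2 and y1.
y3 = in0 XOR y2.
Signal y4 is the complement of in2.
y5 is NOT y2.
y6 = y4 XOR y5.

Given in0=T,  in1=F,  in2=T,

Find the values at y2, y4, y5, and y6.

y2 = T, y4 = F, y5 = F, y6 = F

y1 = in2 NOR in1 = T NOR F = F
y2 = in2 XOR y1 = T XOR F = T
y4 = NOT in2 = NOT T = F
y5 = NOT y2 = NOT T = F
y6 = y4 XOR y5 = F XOR F = F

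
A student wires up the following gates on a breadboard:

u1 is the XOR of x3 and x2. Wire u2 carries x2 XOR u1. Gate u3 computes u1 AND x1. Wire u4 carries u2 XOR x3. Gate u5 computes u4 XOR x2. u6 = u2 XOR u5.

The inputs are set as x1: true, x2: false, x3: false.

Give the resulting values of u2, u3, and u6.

u2 = false  u3 = false  u6 = false

u1 = x3 XOR x2 = false XOR false = false
u2 = x2 XOR u1 = false XOR false = false
u3 = u1 AND x1 = false AND true = false
u4 = u2 XOR x3 = false XOR false = false
u5 = u4 XOR x2 = false XOR false = false
u6 = u2 XOR u5 = false XOR false = false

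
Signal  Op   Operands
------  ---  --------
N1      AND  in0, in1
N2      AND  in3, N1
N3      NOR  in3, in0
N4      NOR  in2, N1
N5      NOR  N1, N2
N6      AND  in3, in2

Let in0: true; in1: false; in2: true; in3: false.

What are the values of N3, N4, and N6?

N1 = in0 AND in1 = true AND false = false
N3 = in3 NOR in0 = false NOR true = false
N4 = in2 NOR N1 = true NOR false = false
N6 = in3 AND in2 = false AND true = false

N3 = false; N4 = false; N6 = false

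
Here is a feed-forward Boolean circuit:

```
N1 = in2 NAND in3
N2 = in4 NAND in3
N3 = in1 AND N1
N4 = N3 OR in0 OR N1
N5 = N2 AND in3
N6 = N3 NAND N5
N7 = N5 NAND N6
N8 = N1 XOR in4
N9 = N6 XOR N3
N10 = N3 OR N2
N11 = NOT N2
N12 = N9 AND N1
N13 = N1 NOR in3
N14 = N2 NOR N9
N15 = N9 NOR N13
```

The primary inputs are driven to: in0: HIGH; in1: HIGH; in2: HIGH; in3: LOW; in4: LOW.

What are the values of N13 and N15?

N13 = LOW  N15 = HIGH

N1 = in2 NAND in3 = HIGH NAND LOW = HIGH
N2 = in4 NAND in3 = LOW NAND LOW = HIGH
N3 = in1 AND N1 = HIGH AND HIGH = HIGH
N5 = N2 AND in3 = HIGH AND LOW = LOW
N6 = N3 NAND N5 = HIGH NAND LOW = HIGH
N9 = N6 XOR N3 = HIGH XOR HIGH = LOW
N13 = N1 NOR in3 = HIGH NOR LOW = LOW
N15 = N9 NOR N13 = LOW NOR LOW = HIGH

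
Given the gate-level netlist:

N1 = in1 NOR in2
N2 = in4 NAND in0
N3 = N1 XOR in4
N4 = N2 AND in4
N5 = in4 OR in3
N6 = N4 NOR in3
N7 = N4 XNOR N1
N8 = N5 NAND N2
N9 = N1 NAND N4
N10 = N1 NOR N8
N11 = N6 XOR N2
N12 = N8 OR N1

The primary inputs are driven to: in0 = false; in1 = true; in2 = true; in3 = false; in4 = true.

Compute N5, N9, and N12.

N1 = in1 NOR in2 = true NOR true = false
N2 = in4 NAND in0 = true NAND false = true
N4 = N2 AND in4 = true AND true = true
N5 = in4 OR in3 = true OR false = true
N8 = N5 NAND N2 = true NAND true = false
N9 = N1 NAND N4 = false NAND true = true
N12 = N8 OR N1 = false OR false = false

N5 = true  N9 = true  N12 = false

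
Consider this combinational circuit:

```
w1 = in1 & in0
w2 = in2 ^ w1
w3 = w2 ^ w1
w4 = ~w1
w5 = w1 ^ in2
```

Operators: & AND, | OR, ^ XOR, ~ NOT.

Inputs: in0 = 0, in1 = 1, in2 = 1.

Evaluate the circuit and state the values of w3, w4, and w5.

w1 = in1 AND in0 = 1 AND 0 = 0
w2 = in2 XOR w1 = 1 XOR 0 = 1
w3 = w2 XOR w1 = 1 XOR 0 = 1
w4 = NOT w1 = NOT 0 = 1
w5 = w1 XOR in2 = 0 XOR 1 = 1

w3 = 1, w4 = 1, w5 = 1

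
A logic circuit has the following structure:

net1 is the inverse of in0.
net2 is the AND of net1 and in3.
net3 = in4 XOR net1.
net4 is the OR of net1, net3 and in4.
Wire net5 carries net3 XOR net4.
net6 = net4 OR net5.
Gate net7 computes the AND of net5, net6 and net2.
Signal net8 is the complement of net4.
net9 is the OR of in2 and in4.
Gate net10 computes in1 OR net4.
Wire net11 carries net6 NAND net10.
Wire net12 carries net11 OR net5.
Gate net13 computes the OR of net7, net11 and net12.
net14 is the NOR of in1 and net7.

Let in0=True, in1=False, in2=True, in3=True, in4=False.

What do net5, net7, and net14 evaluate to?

net5 = False; net7 = False; net14 = True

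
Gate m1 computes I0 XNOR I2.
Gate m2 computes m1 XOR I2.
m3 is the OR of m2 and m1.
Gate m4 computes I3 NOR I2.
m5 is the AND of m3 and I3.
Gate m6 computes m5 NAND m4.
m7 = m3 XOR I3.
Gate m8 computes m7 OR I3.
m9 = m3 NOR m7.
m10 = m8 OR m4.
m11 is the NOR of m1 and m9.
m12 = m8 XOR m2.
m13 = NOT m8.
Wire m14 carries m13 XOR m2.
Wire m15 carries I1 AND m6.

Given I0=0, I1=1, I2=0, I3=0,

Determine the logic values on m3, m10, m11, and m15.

m3 = 1, m10 = 1, m11 = 0, m15 = 1

m1 = I0 XNOR I2 = 0 XNOR 0 = 1
m2 = m1 XOR I2 = 1 XOR 0 = 1
m3 = m2 OR m1 = 1 OR 1 = 1
m4 = I3 NOR I2 = 0 NOR 0 = 1
m5 = m3 AND I3 = 1 AND 0 = 0
m6 = m5 NAND m4 = 0 NAND 1 = 1
m7 = m3 XOR I3 = 1 XOR 0 = 1
m8 = m7 OR I3 = 1 OR 0 = 1
m9 = m3 NOR m7 = 1 NOR 1 = 0
m10 = m8 OR m4 = 1 OR 1 = 1
m11 = m1 NOR m9 = 1 NOR 0 = 0
m15 = I1 AND m6 = 1 AND 1 = 1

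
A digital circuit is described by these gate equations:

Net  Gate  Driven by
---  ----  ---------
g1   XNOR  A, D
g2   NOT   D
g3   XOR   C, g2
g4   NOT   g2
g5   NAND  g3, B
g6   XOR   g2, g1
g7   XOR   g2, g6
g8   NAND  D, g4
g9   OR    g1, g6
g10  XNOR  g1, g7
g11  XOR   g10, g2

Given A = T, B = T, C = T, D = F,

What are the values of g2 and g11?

g1 = A XNOR D = T XNOR F = F
g2 = NOT D = NOT F = T
g6 = g2 XOR g1 = T XOR F = T
g7 = g2 XOR g6 = T XOR T = F
g10 = g1 XNOR g7 = F XNOR F = T
g11 = g10 XOR g2 = T XOR T = F

g2 = T, g11 = F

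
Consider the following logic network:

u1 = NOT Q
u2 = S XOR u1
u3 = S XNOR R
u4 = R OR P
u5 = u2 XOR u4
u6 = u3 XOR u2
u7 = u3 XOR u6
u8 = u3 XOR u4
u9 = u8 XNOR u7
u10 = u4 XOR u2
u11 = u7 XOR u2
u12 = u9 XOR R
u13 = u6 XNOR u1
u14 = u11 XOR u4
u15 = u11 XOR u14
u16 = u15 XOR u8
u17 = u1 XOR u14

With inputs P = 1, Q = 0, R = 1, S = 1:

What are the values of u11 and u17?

u1 = NOT Q = NOT 0 = 1
u2 = S XOR u1 = 1 XOR 1 = 0
u3 = S XNOR R = 1 XNOR 1 = 1
u4 = R OR P = 1 OR 1 = 1
u6 = u3 XOR u2 = 1 XOR 0 = 1
u7 = u3 XOR u6 = 1 XOR 1 = 0
u11 = u7 XOR u2 = 0 XOR 0 = 0
u14 = u11 XOR u4 = 0 XOR 1 = 1
u17 = u1 XOR u14 = 1 XOR 1 = 0

u11 = 0  u17 = 0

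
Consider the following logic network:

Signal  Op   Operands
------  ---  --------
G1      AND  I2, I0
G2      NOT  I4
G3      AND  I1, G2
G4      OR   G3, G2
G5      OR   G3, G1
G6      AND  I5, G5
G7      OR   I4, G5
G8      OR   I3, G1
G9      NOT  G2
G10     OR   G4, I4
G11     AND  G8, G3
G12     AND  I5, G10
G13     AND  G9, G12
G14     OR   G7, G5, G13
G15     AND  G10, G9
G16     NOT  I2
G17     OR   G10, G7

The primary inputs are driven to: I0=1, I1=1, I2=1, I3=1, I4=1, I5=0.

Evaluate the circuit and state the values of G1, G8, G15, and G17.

G1 = 1  G8 = 1  G15 = 1  G17 = 1

G1 = I2 AND I0 = 1 AND 1 = 1
G2 = NOT I4 = NOT 1 = 0
G3 = I1 AND G2 = 1 AND 0 = 0
G4 = G3 OR G2 = 0 OR 0 = 0
G5 = G3 OR G1 = 0 OR 1 = 1
G7 = I4 OR G5 = 1 OR 1 = 1
G8 = I3 OR G1 = 1 OR 1 = 1
G9 = NOT G2 = NOT 0 = 1
G10 = G4 OR I4 = 0 OR 1 = 1
G15 = G10 AND G9 = 1 AND 1 = 1
G17 = G10 OR G7 = 1 OR 1 = 1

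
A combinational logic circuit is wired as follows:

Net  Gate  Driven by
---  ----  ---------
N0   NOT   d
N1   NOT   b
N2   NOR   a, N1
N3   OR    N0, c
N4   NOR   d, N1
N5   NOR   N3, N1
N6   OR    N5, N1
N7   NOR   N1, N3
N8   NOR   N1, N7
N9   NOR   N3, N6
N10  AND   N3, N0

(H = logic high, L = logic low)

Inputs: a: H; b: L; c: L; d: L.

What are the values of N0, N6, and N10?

N0 = H  N6 = H  N10 = H

N0 = NOT d = NOT L = H
N1 = NOT b = NOT L = H
N3 = N0 OR c = H OR L = H
N5 = N3 NOR N1 = H NOR H = L
N6 = N5 OR N1 = L OR H = H
N10 = N3 AND N0 = H AND H = H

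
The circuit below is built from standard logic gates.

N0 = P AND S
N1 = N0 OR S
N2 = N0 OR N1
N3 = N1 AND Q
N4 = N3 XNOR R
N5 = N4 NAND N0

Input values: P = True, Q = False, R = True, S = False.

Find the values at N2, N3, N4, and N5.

N2 = False, N3 = False, N4 = False, N5 = True

N0 = P AND S = True AND False = False
N1 = N0 OR S = False OR False = False
N2 = N0 OR N1 = False OR False = False
N3 = N1 AND Q = False AND False = False
N4 = N3 XNOR R = False XNOR True = False
N5 = N4 NAND N0 = False NAND False = True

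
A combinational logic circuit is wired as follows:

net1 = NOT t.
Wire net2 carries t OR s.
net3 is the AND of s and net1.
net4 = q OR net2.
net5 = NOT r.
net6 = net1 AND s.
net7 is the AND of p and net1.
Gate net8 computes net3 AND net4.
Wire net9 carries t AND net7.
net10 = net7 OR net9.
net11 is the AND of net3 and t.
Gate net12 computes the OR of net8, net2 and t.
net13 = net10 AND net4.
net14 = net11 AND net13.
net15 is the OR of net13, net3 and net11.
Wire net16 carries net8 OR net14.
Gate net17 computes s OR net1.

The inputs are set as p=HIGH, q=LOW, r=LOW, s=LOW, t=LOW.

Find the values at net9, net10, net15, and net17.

net9 = LOW, net10 = HIGH, net15 = LOW, net17 = HIGH

net1 = NOT t = NOT LOW = HIGH
net2 = t OR s = LOW OR LOW = LOW
net3 = s AND net1 = LOW AND HIGH = LOW
net4 = q OR net2 = LOW OR LOW = LOW
net7 = p AND net1 = HIGH AND HIGH = HIGH
net9 = t AND net7 = LOW AND HIGH = LOW
net10 = net7 OR net9 = HIGH OR LOW = HIGH
net11 = net3 AND t = LOW AND LOW = LOW
net13 = net10 AND net4 = HIGH AND LOW = LOW
net15 = net13 OR net3 OR net11 = LOW OR LOW OR LOW = LOW
net17 = s OR net1 = LOW OR HIGH = HIGH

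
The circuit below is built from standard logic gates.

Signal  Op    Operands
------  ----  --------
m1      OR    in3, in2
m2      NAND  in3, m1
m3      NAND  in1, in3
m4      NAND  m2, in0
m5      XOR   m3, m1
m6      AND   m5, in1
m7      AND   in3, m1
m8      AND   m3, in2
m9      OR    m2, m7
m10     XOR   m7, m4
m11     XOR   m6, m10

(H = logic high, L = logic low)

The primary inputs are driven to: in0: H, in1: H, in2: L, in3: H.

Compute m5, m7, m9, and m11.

m1 = in3 OR in2 = H OR L = H
m2 = in3 NAND m1 = H NAND H = L
m3 = in1 NAND in3 = H NAND H = L
m4 = m2 NAND in0 = L NAND H = H
m5 = m3 XOR m1 = L XOR H = H
m6 = m5 AND in1 = H AND H = H
m7 = in3 AND m1 = H AND H = H
m9 = m2 OR m7 = L OR H = H
m10 = m7 XOR m4 = H XOR H = L
m11 = m6 XOR m10 = H XOR L = H

m5 = H  m7 = H  m9 = H  m11 = H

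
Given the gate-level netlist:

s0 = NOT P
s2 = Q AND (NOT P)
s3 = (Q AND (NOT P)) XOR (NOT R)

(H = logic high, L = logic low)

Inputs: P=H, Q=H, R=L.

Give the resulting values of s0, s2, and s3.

s0 = L; s2 = L; s3 = H

s0 = NOT H = L
s2 = H AND (NOT H) = L
s3 = (H AND (NOT H)) XOR (NOT L) = H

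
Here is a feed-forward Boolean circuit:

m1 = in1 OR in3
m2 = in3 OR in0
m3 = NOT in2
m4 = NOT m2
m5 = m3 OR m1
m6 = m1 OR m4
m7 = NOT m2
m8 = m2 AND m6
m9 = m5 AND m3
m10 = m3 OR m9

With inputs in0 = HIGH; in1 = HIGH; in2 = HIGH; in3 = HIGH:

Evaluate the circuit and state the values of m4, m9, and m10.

m4 = LOW, m9 = LOW, m10 = LOW

m1 = in1 OR in3 = HIGH OR HIGH = HIGH
m2 = in3 OR in0 = HIGH OR HIGH = HIGH
m3 = NOT in2 = NOT HIGH = LOW
m4 = NOT m2 = NOT HIGH = LOW
m5 = m3 OR m1 = LOW OR HIGH = HIGH
m9 = m5 AND m3 = HIGH AND LOW = LOW
m10 = m3 OR m9 = LOW OR LOW = LOW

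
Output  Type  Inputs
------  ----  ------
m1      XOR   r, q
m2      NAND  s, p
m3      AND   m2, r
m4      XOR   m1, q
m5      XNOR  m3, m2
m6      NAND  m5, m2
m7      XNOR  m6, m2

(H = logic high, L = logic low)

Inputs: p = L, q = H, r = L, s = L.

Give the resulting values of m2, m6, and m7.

m2 = H; m6 = H; m7 = H

m2 = s NAND p = L NAND L = H
m3 = m2 AND r = H AND L = L
m5 = m3 XNOR m2 = L XNOR H = L
m6 = m5 NAND m2 = L NAND H = H
m7 = m6 XNOR m2 = H XNOR H = H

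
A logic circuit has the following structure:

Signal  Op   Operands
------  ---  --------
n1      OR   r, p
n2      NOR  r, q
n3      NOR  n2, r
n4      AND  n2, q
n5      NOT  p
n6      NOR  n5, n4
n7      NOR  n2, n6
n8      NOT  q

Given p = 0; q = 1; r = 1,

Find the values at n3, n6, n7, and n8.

n3 = 0  n6 = 0  n7 = 1  n8 = 0

n2 = r NOR q = 1 NOR 1 = 0
n3 = n2 NOR r = 0 NOR 1 = 0
n4 = n2 AND q = 0 AND 1 = 0
n5 = NOT p = NOT 0 = 1
n6 = n5 NOR n4 = 1 NOR 0 = 0
n7 = n2 NOR n6 = 0 NOR 0 = 1
n8 = NOT q = NOT 1 = 0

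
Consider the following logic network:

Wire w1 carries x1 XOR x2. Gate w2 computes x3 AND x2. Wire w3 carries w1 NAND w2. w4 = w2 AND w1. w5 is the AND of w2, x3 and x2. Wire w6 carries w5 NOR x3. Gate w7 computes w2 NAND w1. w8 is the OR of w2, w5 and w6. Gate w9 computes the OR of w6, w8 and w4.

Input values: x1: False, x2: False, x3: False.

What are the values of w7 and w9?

w1 = x1 XOR x2 = False XOR False = False
w2 = x3 AND x2 = False AND False = False
w4 = w2 AND w1 = False AND False = False
w5 = w2 AND x3 AND x2 = False AND False AND False = False
w6 = w5 NOR x3 = False NOR False = True
w7 = w2 NAND w1 = False NAND False = True
w8 = w2 OR w5 OR w6 = False OR False OR True = True
w9 = w6 OR w8 OR w4 = True OR True OR False = True

w7 = True, w9 = True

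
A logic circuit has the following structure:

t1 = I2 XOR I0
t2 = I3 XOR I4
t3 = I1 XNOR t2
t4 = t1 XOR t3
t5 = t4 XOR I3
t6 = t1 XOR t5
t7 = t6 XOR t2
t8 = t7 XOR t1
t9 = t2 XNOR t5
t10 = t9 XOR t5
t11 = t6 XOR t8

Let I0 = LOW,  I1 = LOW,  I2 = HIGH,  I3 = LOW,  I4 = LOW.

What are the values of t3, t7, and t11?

t3 = HIGH; t7 = HIGH; t11 = HIGH

t1 = I2 XOR I0 = HIGH XOR LOW = HIGH
t2 = I3 XOR I4 = LOW XOR LOW = LOW
t3 = I1 XNOR t2 = LOW XNOR LOW = HIGH
t4 = t1 XOR t3 = HIGH XOR HIGH = LOW
t5 = t4 XOR I3 = LOW XOR LOW = LOW
t6 = t1 XOR t5 = HIGH XOR LOW = HIGH
t7 = t6 XOR t2 = HIGH XOR LOW = HIGH
t8 = t7 XOR t1 = HIGH XOR HIGH = LOW
t11 = t6 XOR t8 = HIGH XOR LOW = HIGH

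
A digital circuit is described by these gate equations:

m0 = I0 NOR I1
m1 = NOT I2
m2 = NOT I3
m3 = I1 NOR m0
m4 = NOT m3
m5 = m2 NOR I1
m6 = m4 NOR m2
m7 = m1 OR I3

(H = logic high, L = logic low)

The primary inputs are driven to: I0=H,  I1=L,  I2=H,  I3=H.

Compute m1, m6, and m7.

m1 = L, m6 = H, m7 = H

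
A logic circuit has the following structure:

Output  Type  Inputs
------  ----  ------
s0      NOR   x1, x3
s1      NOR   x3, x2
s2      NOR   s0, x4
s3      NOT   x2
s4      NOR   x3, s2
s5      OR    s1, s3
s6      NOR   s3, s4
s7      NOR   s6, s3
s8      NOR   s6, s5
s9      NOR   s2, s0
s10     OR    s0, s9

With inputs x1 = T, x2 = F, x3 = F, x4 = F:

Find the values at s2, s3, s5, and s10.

s2 = T, s3 = T, s5 = T, s10 = F

s0 = x1 NOR x3 = T NOR F = F
s1 = x3 NOR x2 = F NOR F = T
s2 = s0 NOR x4 = F NOR F = T
s3 = NOT x2 = NOT F = T
s5 = s1 OR s3 = T OR T = T
s9 = s2 NOR s0 = T NOR F = F
s10 = s0 OR s9 = F OR F = F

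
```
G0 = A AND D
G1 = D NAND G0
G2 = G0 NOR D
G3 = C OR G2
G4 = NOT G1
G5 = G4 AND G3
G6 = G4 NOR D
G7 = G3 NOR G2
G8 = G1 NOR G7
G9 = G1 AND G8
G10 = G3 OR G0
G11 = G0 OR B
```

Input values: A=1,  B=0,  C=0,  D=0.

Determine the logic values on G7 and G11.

G7 = 0  G11 = 0

G0 = A AND D = 1 AND 0 = 0
G2 = G0 NOR D = 0 NOR 0 = 1
G3 = C OR G2 = 0 OR 1 = 1
G7 = G3 NOR G2 = 1 NOR 1 = 0
G11 = G0 OR B = 0 OR 0 = 0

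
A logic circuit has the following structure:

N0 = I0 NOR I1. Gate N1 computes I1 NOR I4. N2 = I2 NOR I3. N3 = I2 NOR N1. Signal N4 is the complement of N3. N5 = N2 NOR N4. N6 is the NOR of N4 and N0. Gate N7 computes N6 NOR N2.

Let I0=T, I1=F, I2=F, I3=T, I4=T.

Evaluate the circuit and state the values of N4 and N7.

N0 = I0 NOR I1 = T NOR F = F
N1 = I1 NOR I4 = F NOR T = F
N2 = I2 NOR I3 = F NOR T = F
N3 = I2 NOR N1 = F NOR F = T
N4 = NOT N3 = NOT T = F
N6 = N4 NOR N0 = F NOR F = T
N7 = N6 NOR N2 = T NOR F = F

N4 = F, N7 = F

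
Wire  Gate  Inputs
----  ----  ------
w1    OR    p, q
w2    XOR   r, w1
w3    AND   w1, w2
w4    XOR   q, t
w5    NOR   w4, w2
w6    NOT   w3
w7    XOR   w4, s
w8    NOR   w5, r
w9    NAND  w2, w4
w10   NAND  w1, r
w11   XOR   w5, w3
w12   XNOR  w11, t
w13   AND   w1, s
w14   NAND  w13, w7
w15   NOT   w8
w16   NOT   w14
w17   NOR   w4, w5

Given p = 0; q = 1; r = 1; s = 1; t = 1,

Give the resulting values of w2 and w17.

w2 = 0; w17 = 0

w1 = p OR q = 0 OR 1 = 1
w2 = r XOR w1 = 1 XOR 1 = 0
w4 = q XOR t = 1 XOR 1 = 0
w5 = w4 NOR w2 = 0 NOR 0 = 1
w17 = w4 NOR w5 = 0 NOR 1 = 0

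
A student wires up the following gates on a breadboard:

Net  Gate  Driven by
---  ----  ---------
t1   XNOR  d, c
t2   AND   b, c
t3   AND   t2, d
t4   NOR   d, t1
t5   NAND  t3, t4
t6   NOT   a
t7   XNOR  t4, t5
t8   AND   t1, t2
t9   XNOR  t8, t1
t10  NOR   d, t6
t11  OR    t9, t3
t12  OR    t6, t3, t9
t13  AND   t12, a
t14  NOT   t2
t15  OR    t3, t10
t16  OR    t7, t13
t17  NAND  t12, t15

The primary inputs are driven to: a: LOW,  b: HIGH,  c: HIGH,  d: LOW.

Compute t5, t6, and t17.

t1 = d XNOR c = LOW XNOR HIGH = LOW
t2 = b AND c = HIGH AND HIGH = HIGH
t3 = t2 AND d = HIGH AND LOW = LOW
t4 = d NOR t1 = LOW NOR LOW = HIGH
t5 = t3 NAND t4 = LOW NAND HIGH = HIGH
t6 = NOT a = NOT LOW = HIGH
t8 = t1 AND t2 = LOW AND HIGH = LOW
t9 = t8 XNOR t1 = LOW XNOR LOW = HIGH
t10 = d NOR t6 = LOW NOR HIGH = LOW
t12 = t6 OR t3 OR t9 = HIGH OR LOW OR HIGH = HIGH
t15 = t3 OR t10 = LOW OR LOW = LOW
t17 = t12 NAND t15 = HIGH NAND LOW = HIGH

t5 = HIGH  t6 = HIGH  t17 = HIGH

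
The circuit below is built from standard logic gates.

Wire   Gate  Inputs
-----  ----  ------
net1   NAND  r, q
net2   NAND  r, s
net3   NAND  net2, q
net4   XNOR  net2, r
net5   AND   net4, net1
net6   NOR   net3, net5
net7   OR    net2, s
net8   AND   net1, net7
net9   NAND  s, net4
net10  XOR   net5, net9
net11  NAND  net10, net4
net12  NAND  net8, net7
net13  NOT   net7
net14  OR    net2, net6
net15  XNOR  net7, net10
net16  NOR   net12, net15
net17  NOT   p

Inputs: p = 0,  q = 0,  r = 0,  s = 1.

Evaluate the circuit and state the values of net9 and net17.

net2 = r NAND s = 0 NAND 1 = 1
net4 = net2 XNOR r = 1 XNOR 0 = 0
net9 = s NAND net4 = 1 NAND 0 = 1
net17 = NOT p = NOT 0 = 1

net9 = 1, net17 = 1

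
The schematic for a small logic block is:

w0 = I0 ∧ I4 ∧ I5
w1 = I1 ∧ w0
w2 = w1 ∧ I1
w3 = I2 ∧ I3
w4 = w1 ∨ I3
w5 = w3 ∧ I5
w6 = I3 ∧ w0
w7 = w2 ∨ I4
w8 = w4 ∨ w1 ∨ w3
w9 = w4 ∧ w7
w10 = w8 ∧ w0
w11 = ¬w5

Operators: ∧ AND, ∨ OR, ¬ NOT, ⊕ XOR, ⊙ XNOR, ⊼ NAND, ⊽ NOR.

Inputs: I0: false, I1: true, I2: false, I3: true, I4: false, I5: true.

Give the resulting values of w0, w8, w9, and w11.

w0 = I0 AND I4 AND I5 = false AND false AND true = false
w1 = I1 AND w0 = true AND false = false
w2 = w1 AND I1 = false AND true = false
w3 = I2 AND I3 = false AND true = false
w4 = w1 OR I3 = false OR true = true
w5 = w3 AND I5 = false AND true = false
w7 = w2 OR I4 = false OR false = false
w8 = w4 OR w1 OR w3 = true OR false OR false = true
w9 = w4 AND w7 = true AND false = false
w11 = NOT w5 = NOT false = true

w0 = false, w8 = true, w9 = false, w11 = true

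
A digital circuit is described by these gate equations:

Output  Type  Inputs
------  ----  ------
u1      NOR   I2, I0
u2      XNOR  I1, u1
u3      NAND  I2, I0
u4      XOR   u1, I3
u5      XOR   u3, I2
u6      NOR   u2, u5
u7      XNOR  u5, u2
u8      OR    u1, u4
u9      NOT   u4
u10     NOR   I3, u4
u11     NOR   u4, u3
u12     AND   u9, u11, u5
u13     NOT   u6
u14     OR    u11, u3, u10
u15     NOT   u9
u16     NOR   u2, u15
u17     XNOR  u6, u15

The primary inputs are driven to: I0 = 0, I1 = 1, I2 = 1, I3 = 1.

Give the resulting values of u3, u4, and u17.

u1 = I2 NOR I0 = 1 NOR 0 = 0
u2 = I1 XNOR u1 = 1 XNOR 0 = 0
u3 = I2 NAND I0 = 1 NAND 0 = 1
u4 = u1 XOR I3 = 0 XOR 1 = 1
u5 = u3 XOR I2 = 1 XOR 1 = 0
u6 = u2 NOR u5 = 0 NOR 0 = 1
u9 = NOT u4 = NOT 1 = 0
u15 = NOT u9 = NOT 0 = 1
u17 = u6 XNOR u15 = 1 XNOR 1 = 1

u3 = 1, u4 = 1, u17 = 1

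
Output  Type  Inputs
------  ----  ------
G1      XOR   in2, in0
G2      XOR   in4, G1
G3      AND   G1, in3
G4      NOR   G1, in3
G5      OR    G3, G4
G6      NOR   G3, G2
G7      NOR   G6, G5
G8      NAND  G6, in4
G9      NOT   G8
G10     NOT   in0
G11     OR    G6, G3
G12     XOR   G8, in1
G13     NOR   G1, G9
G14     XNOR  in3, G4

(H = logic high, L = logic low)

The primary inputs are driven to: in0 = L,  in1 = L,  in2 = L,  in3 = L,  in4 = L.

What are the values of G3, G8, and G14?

G3 = L  G8 = H  G14 = L

G1 = in2 XOR in0 = L XOR L = L
G2 = in4 XOR G1 = L XOR L = L
G3 = G1 AND in3 = L AND L = L
G4 = G1 NOR in3 = L NOR L = H
G6 = G3 NOR G2 = L NOR L = H
G8 = G6 NAND in4 = H NAND L = H
G14 = in3 XNOR G4 = L XNOR H = L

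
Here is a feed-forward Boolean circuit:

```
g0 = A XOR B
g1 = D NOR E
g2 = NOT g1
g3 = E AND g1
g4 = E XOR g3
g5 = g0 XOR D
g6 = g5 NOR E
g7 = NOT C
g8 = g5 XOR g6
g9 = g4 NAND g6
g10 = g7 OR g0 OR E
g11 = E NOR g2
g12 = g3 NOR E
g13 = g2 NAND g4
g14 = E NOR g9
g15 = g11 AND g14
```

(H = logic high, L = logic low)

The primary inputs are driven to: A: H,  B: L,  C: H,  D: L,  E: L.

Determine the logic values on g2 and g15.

g0 = A XOR B = H XOR L = H
g1 = D NOR E = L NOR L = H
g2 = NOT g1 = NOT H = L
g3 = E AND g1 = L AND H = L
g4 = E XOR g3 = L XOR L = L
g5 = g0 XOR D = H XOR L = H
g6 = g5 NOR E = H NOR L = L
g9 = g4 NAND g6 = L NAND L = H
g11 = E NOR g2 = L NOR L = H
g14 = E NOR g9 = L NOR H = L
g15 = g11 AND g14 = H AND L = L

g2 = L, g15 = L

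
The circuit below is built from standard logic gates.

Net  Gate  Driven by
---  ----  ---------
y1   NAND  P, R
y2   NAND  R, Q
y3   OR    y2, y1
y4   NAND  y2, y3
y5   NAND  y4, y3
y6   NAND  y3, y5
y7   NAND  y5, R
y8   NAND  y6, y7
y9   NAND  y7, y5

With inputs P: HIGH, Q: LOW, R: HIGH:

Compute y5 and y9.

y5 = HIGH  y9 = HIGH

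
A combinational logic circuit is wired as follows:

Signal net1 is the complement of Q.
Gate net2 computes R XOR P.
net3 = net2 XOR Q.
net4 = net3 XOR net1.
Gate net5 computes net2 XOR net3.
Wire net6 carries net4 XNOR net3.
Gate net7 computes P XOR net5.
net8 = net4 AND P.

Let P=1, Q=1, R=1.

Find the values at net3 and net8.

net3 = 1, net8 = 1

net1 = NOT Q = NOT 1 = 0
net2 = R XOR P = 1 XOR 1 = 0
net3 = net2 XOR Q = 0 XOR 1 = 1
net4 = net3 XOR net1 = 1 XOR 0 = 1
net8 = net4 AND P = 1 AND 1 = 1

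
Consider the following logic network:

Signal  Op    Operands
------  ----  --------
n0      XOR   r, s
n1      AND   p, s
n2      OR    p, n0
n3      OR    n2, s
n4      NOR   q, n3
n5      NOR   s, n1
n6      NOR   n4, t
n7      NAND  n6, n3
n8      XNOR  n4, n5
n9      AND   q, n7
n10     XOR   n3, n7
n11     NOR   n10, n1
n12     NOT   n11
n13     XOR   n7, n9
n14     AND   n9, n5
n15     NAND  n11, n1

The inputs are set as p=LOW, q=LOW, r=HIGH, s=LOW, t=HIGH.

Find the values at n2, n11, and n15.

n0 = r XOR s = HIGH XOR LOW = HIGH
n1 = p AND s = LOW AND LOW = LOW
n2 = p OR n0 = LOW OR HIGH = HIGH
n3 = n2 OR s = HIGH OR LOW = HIGH
n4 = q NOR n3 = LOW NOR HIGH = LOW
n6 = n4 NOR t = LOW NOR HIGH = LOW
n7 = n6 NAND n3 = LOW NAND HIGH = HIGH
n10 = n3 XOR n7 = HIGH XOR HIGH = LOW
n11 = n10 NOR n1 = LOW NOR LOW = HIGH
n15 = n11 NAND n1 = HIGH NAND LOW = HIGH

n2 = HIGH, n11 = HIGH, n15 = HIGH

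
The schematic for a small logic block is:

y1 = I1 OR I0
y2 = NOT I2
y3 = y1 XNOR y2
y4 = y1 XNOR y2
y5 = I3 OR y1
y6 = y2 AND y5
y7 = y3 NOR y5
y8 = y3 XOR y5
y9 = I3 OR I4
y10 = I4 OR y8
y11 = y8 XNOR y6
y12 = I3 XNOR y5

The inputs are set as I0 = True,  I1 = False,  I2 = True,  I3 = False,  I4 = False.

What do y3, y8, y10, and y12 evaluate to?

y1 = I1 OR I0 = False OR True = True
y2 = NOT I2 = NOT True = False
y3 = y1 XNOR y2 = True XNOR False = False
y5 = I3 OR y1 = False OR True = True
y8 = y3 XOR y5 = False XOR True = True
y10 = I4 OR y8 = False OR True = True
y12 = I3 XNOR y5 = False XNOR True = False

y3 = False; y8 = True; y10 = True; y12 = False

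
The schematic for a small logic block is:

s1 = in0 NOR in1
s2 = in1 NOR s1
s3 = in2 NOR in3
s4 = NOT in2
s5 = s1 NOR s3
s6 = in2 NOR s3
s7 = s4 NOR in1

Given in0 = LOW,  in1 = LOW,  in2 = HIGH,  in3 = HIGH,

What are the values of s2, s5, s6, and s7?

s2 = LOW; s5 = LOW; s6 = LOW; s7 = HIGH

s1 = in0 NOR in1 = LOW NOR LOW = HIGH
s2 = in1 NOR s1 = LOW NOR HIGH = LOW
s3 = in2 NOR in3 = HIGH NOR HIGH = LOW
s4 = NOT in2 = NOT HIGH = LOW
s5 = s1 NOR s3 = HIGH NOR LOW = LOW
s6 = in2 NOR s3 = HIGH NOR LOW = LOW
s7 = s4 NOR in1 = LOW NOR LOW = HIGH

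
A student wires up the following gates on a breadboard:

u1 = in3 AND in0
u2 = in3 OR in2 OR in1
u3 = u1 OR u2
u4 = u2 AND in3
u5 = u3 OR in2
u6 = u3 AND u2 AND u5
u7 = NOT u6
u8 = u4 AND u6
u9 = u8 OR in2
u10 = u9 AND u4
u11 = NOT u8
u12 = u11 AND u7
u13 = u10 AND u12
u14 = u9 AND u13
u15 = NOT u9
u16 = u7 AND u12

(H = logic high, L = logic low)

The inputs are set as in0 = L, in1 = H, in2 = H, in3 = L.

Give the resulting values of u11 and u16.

u11 = H  u16 = L

u1 = in3 AND in0 = L AND L = L
u2 = in3 OR in2 OR in1 = L OR H OR H = H
u3 = u1 OR u2 = L OR H = H
u4 = u2 AND in3 = H AND L = L
u5 = u3 OR in2 = H OR H = H
u6 = u3 AND u2 AND u5 = H AND H AND H = H
u7 = NOT u6 = NOT H = L
u8 = u4 AND u6 = L AND H = L
u11 = NOT u8 = NOT L = H
u12 = u11 AND u7 = H AND L = L
u16 = u7 AND u12 = L AND L = L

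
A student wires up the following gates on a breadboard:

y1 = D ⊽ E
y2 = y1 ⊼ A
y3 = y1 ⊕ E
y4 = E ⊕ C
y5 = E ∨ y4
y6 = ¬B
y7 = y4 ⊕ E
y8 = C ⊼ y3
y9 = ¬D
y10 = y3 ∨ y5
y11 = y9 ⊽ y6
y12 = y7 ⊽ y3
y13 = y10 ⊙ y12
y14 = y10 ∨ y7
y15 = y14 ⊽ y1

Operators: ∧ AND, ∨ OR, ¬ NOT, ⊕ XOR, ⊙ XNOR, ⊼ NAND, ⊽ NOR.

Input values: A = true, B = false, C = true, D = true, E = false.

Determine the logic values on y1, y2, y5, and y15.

y1 = D NOR E = true NOR false = false
y2 = y1 NAND A = false NAND true = true
y3 = y1 XOR E = false XOR false = false
y4 = E XOR C = false XOR true = true
y5 = E OR y4 = false OR true = true
y7 = y4 XOR E = true XOR false = true
y10 = y3 OR y5 = false OR true = true
y14 = y10 OR y7 = true OR true = true
y15 = y14 NOR y1 = true NOR false = false

y1 = false, y2 = true, y5 = true, y15 = false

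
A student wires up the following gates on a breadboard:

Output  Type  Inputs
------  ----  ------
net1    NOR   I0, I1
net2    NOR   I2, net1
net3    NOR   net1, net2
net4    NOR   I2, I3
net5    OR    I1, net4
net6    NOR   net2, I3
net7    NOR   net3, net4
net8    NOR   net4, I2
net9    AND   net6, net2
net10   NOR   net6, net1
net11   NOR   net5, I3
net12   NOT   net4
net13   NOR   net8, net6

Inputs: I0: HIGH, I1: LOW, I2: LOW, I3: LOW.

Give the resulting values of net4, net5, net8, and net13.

net4 = HIGH, net5 = HIGH, net8 = LOW, net13 = HIGH

net1 = I0 NOR I1 = HIGH NOR LOW = LOW
net2 = I2 NOR net1 = LOW NOR LOW = HIGH
net4 = I2 NOR I3 = LOW NOR LOW = HIGH
net5 = I1 OR net4 = LOW OR HIGH = HIGH
net6 = net2 NOR I3 = HIGH NOR LOW = LOW
net8 = net4 NOR I2 = HIGH NOR LOW = LOW
net13 = net8 NOR net6 = LOW NOR LOW = HIGH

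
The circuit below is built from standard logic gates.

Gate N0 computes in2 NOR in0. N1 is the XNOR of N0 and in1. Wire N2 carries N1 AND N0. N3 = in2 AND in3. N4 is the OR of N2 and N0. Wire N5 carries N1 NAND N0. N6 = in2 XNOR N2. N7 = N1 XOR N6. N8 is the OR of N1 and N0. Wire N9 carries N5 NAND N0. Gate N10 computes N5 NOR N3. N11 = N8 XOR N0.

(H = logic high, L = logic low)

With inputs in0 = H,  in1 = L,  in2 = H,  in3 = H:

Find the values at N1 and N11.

N0 = in2 NOR in0 = H NOR H = L
N1 = N0 XNOR in1 = L XNOR L = H
N8 = N1 OR N0 = H OR L = H
N11 = N8 XOR N0 = H XOR L = H

N1 = H, N11 = H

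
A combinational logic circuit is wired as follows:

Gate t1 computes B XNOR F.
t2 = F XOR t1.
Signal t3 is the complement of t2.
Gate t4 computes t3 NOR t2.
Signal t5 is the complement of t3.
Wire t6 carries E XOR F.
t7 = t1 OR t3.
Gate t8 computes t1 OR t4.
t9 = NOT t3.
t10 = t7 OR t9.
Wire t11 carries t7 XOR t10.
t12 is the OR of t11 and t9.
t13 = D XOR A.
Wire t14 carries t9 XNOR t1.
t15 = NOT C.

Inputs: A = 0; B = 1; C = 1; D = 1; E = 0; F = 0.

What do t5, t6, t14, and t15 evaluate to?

t5 = 0  t6 = 0  t14 = 1  t15 = 0

t1 = B XNOR F = 1 XNOR 0 = 0
t2 = F XOR t1 = 0 XOR 0 = 0
t3 = NOT t2 = NOT 0 = 1
t5 = NOT t3 = NOT 1 = 0
t6 = E XOR F = 0 XOR 0 = 0
t9 = NOT t3 = NOT 1 = 0
t14 = t9 XNOR t1 = 0 XNOR 0 = 1
t15 = NOT C = NOT 1 = 0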